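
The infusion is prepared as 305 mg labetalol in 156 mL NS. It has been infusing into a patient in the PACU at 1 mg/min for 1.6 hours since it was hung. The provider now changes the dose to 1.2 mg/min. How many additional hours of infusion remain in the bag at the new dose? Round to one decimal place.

Initial rate:
1 mg/min × 60 min/hr = 60 mg/hr
Concentration = 305 mg ÷ 156 mL = 1.955128 mg/mL
Rate = 60 mg/hr ÷ 1.955128 mg/mL = 30.68852 mL/hr
Volume infused so far = 30.68852 mL/hr × 1.6 hr = 49.10164 mL
Volume remaining = 156 − 49.10164 = 106.8984 mL
New rate:
1.2 mg/min × 60 min/hr = 72 mg/hr
Rate = 72 mg/hr ÷ 1.955128 mg/mL = 36.82623 mL/hr
Time remaining = 106.8984 mL ÷ 36.82623 mL/hr = 2.902778 hr

2.9 hours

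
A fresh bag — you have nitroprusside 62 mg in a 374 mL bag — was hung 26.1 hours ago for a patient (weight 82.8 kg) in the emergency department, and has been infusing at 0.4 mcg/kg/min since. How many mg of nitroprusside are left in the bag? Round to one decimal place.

Dose = 0.4 mcg/kg/min × 82.8 kg = 33.12 mcg/min
33.12 mcg/min × 60 min/hr = 1987.2 mcg/hr
Concentration = 62 mg ÷ 374 mL = 0.1657754 mg/mL = 165.7754 mcg/mL
Rate = 1987.2 mcg/hr ÷ 165.7754 mcg/mL = 11.9873 mL/hr
Volume infused = 11.9873 mL/hr × 26.1 hr = 312.8686 mL
Volume remaining = 374 − 312.8686 = 61.13139 mL
Drug remaining = 61.13139 mL × 165.7754 mcg/mL = 10134.08 mcg = 10.13408 mg

10.1 mg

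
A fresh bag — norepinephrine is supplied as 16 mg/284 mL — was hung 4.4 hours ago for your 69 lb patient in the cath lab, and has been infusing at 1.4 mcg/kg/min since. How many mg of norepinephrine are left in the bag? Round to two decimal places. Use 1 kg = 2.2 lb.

Weight = 69 lb ÷ 2.2 lb/kg = 31.36364 kg
Dose = 1.4 mcg/kg/min × 31.36364 kg = 43.90909 mcg/min
43.90909 mcg/min × 60 min/hr = 2634.545 mcg/hr
Concentration = 16 mg ÷ 284 mL = 0.05633803 mg/mL = 56.33803 mcg/mL
Rate = 2634.545 mcg/hr ÷ 56.33803 mcg/mL = 46.76318 mL/hr
Volume infused = 46.76318 mL/hr × 4.4 hr = 205.758 mL
Volume remaining = 284 − 205.758 = 78.242 mL
Drug remaining = 78.242 mL × 56.33803 mcg/mL = 4408 mcg = 4.408 mg

4.41 mg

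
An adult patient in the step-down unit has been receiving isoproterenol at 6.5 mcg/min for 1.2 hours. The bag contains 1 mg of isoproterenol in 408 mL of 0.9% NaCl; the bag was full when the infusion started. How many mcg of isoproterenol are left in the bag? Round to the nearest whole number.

532 mcg

6.5 mcg/min × 60 min/hr = 390 mcg/hr
Concentration = 1 mg ÷ 408 mL = 0.00245098 mg/mL = 2.45098 mcg/mL
Rate = 390 mcg/hr ÷ 2.45098 mcg/mL = 159.12 mL/hr
Volume infused = 159.12 mL/hr × 1.2 hr = 190.944 mL
Volume remaining = 408 − 190.944 = 217.056 mL
Drug remaining = 217.056 mL × 2.45098 mcg/mL = 532 mcg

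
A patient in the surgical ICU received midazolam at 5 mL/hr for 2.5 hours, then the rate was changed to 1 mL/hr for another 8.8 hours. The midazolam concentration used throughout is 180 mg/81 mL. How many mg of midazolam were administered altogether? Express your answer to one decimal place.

Concentration = 180 mg ÷ 81 mL = 2.222222 mg/mL
Stage 1: 5 mL/hr × 2.5 hr = 12.5 mL → 12.5 mL × 2.222222 mg/mL = 27.77778 mg
Stage 2: 1 mL/hr × 8.8 hr = 8.8 mL → 8.8 mL × 2.222222 mg/mL = 19.55556 mg
Total = 27.77778 + 19.55556 = 47.33333 mg

47.3 mg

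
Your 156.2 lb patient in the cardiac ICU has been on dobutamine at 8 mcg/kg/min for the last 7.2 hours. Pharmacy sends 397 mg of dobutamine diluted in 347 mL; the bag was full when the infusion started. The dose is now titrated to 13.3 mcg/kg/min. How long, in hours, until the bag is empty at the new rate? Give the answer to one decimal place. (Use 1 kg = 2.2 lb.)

2.7 hours

Initial rate:
Weight = 156.2 lb ÷ 2.2 lb/kg = 71 kg
Dose = 8 mcg/kg/min × 71 kg = 568 mcg/min
568 mcg/min × 60 min/hr = 34080 mcg/hr
Concentration = 397 mg ÷ 347 mL = 1.144092 mg/mL = 1144.092 mcg/mL
Rate = 34080 mcg/hr ÷ 1144.092 mcg/mL = 29.78781 mL/hr
Volume infused so far = 29.78781 mL/hr × 7.2 hr = 214.4722 mL
Volume remaining = 347 − 214.4722 = 132.5278 mL
New rate:
Dose = 13.3 mcg/kg/min × 71 kg = 944.3 mcg/min
944.3 mcg/min × 60 min/hr = 56658 mcg/hr
Rate = 56658 mcg/hr ÷ 1144.092 mcg/mL = 49.52223 mL/hr
Time remaining = 132.5278 mL ÷ 49.52223 mL/hr = 2.676127 hr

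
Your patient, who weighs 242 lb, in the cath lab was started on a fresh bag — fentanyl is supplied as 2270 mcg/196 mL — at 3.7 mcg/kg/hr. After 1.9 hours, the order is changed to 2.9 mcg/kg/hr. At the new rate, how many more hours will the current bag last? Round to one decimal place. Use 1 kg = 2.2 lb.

Initial rate:
Weight = 242 lb ÷ 2.2 lb/kg = 110 kg
Dose = 3.7 mcg/kg/hr × 110 kg = 407 mcg/hr
Concentration = 2270 mcg ÷ 196 mL = 11.58163 mcg/mL
Rate = 407 mcg/hr ÷ 11.58163 mcg/mL = 35.14185 mL/hr
Volume infused so far = 35.14185 mL/hr × 1.9 hr = 66.76952 mL
Volume remaining = 196 − 66.76952 = 129.2305 mL
New rate:
Dose = 2.9 mcg/kg/hr × 110 kg = 319 mcg/hr
Rate = 319 mcg/hr ÷ 11.58163 mcg/mL = 27.54361 mL/hr
Time remaining = 129.2305 mL ÷ 27.54361 mL/hr = 4.69185 hr

4.7 hours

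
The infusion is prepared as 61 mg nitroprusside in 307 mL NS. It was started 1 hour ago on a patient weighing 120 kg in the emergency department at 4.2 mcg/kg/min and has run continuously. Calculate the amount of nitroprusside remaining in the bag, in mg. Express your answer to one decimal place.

Dose = 4.2 mcg/kg/min × 120 kg = 504 mcg/min
504 mcg/min × 60 min/hr = 30240 mcg/hr
Concentration = 61 mg ÷ 307 mL = 0.1986971 mg/mL = 198.6971 mcg/mL
Rate = 30240 mcg/hr ÷ 198.6971 mcg/mL = 152.1915 mL/hr
Volume infused = 152.1915 mL/hr × 1 hr = 152.1915 mL
Volume remaining = 307 − 152.1915 = 154.8085 mL
Drug remaining = 154.8085 mL × 198.6971 mcg/mL = 30760 mcg = 30.76 mg

30.8 mg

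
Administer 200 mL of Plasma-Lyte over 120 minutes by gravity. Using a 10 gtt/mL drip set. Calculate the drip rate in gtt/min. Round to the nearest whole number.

200 mL ÷ (120 min) = 1.666667 mL/min
1.666667 mL/min × 10 gtt/mL = 16.66667 gtt/min

17 gtt/min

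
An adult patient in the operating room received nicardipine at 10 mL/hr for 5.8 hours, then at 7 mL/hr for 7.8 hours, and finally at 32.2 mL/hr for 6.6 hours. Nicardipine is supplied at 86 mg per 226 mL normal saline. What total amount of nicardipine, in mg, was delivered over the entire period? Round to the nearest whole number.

124 mg

Concentration = 86 mg ÷ 226 mL = 0.380531 mg/mL
Stage 1: 10 mL/hr × 5.8 hr = 58 mL → 58 mL × 0.380531 mg/mL = 22.0708 mg
Stage 2: 7 mL/hr × 7.8 hr = 54.6 mL → 54.6 mL × 0.380531 mg/mL = 20.77699 mg
Stage 3: 32.2 mL/hr × 6.6 hr = 212.52 mL → 212.52 mL × 0.380531 mg/mL = 80.87044 mg
Total = 22.0708 + 20.77699 + 80.87044 = 123.7182 mg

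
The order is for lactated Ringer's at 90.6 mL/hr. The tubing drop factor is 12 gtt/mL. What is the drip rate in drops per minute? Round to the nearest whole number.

90.6 mL/hr ÷ 60 min/hr = 1.51 mL/min
1.51 mL/min × 12 gtt/mL = 18.12 gtt/min

18 gtt/min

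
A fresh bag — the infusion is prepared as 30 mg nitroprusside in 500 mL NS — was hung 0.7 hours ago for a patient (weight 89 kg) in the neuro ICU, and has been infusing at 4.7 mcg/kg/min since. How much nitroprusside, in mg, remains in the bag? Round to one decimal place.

Dose = 4.7 mcg/kg/min × 89 kg = 418.3 mcg/min
418.3 mcg/min × 60 min/hr = 25098 mcg/hr
Concentration = 30 mg ÷ 500 mL = 0.06 mg/mL = 60 mcg/mL
Rate = 25098 mcg/hr ÷ 60 mcg/mL = 418.3 mL/hr
Volume infused = 418.3 mL/hr × 0.7 hr = 292.81 mL
Volume remaining = 500 − 292.81 = 207.19 mL
Drug remaining = 207.19 mL × 60 mcg/mL = 12431.4 mcg = 12.4314 mg

12.4 mg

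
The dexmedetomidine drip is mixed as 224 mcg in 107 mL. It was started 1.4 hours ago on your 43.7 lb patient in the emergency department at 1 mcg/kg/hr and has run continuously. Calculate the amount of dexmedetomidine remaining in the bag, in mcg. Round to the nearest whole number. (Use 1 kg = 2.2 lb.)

Weight = 43.7 lb ÷ 2.2 lb/kg = 19.86364 kg
Dose = 1 mcg/kg/hr × 19.86364 kg = 19.86364 mcg/hr
Concentration = 224 mcg ÷ 107 mL = 2.093458 mcg/mL
Rate = 19.86364 mcg/hr ÷ 2.093458 mcg/mL = 9.488433 mL/hr
Volume infused = 9.488433 mL/hr × 1.4 hr = 13.28381 mL
Volume remaining = 107 − 13.28381 = 93.71619 mL
Drug remaining = 93.71619 mL × 2.093458 mcg/mL = 196.1909 mcg

196 mcg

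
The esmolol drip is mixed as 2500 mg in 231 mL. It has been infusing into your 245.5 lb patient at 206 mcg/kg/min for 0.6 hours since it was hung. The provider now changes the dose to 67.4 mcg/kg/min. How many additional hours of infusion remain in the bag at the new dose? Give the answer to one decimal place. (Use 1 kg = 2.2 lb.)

Initial rate:
Weight = 245.5 lb ÷ 2.2 lb/kg = 111.5909 kg
Dose = 206 mcg/kg/min × 111.5909 kg = 22987.73 mcg/min
22987.73 mcg/min × 60 min/hr = 1379264 mcg/hr
Concentration = 2500 mg ÷ 231 mL = 10.82251 mg/mL = 10822.51 mcg/mL
Rate = 1379264 mcg/hr ÷ 10822.51 mcg/mL = 127.444 mL/hr
Volume infused so far = 127.444 mL/hr × 0.6 hr = 76.46638 mL
Volume remaining = 231 − 76.46638 = 154.5336 mL
New rate:
Dose = 67.4 mcg/kg/min × 111.5909 kg = 7521.227 mcg/min
7521.227 mcg/min × 60 min/hr = 451273.6 mcg/hr
Rate = 451273.6 mcg/hr ÷ 10822.51 mcg/mL = 41.69768 mL/hr
Time remaining = 154.5336 mL ÷ 41.69768 mL/hr = 3.706048 hr

3.7 hours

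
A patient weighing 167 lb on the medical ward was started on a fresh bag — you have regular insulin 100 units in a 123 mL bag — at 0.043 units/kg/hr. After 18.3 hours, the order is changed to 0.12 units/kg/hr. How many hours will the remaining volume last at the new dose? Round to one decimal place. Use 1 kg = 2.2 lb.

Initial rate:
Weight = 167 lb ÷ 2.2 lb/kg = 75.90909 kg
Dose = 0.043 units/kg/hr × 75.90909 kg = 3.264091 units/hr
Concentration = 100 units ÷ 123 mL = 0.8130081 units/mL
Rate = 3.264091 units/hr ÷ 0.8130081 units/mL = 4.014832 mL/hr
Volume infused so far = 4.014832 mL/hr × 18.3 hr = 73.47142 mL
Volume remaining = 123 − 73.47142 = 49.52858 mL
New rate:
Dose = 0.12 units/kg/hr × 75.90909 kg = 9.109091 units/hr
Rate = 9.109091 units/hr ÷ 0.8130081 units/mL = 11.20418 mL/hr
Time remaining = 49.52858 mL ÷ 11.20418 mL/hr = 4.420544 hr

4.4 hours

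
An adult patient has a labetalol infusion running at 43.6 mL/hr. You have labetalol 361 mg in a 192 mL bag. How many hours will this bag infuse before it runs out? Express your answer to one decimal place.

4.4 hours

Duration = 192 mL ÷ 43.6 mL/hr = 4.40367 hr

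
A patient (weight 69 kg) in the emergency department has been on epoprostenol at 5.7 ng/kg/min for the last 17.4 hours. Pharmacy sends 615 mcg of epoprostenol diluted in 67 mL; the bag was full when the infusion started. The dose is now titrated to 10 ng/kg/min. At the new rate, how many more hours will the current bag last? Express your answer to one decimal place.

4.9 hours

Initial rate:
Dose = 5.7 ng/kg/min × 69 kg = 393.3 ng/min
393.3 ng/min × 60 min/hr = 23598 ng/hr
Concentration = 615 mcg ÷ 67 mL = 9.179104 mcg/mL = 9179.104 ng/mL
Rate = 23598 ng/hr ÷ 9179.104 ng/mL = 2.570839 mL/hr
Volume infused so far = 2.570839 mL/hr × 17.4 hr = 44.7326 mL
Volume remaining = 67 − 44.7326 = 22.2674 mL
New rate:
Dose = 10 ng/kg/min × 69 kg = 690 ng/min
690 ng/min × 60 min/hr = 41400 ng/hr
Rate = 41400 ng/hr ÷ 9179.104 ng/mL = 4.510244 mL/hr
Time remaining = 22.2674 mL ÷ 4.510244 mL/hr = 4.937072 hr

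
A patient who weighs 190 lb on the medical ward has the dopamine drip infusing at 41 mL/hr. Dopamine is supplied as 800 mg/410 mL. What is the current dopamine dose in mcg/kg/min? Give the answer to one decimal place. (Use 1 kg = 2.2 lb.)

Weight = 190 lb ÷ 2.2 lb/kg = 86.36364 kg
Concentration = 800 mg ÷ 410 mL = 1.95122 mg/mL = 1951.22 mcg/mL
Drug rate = 41 mL/hr × 1951.22 mcg/mL = 80000 mcg/hr
80000 mcg/hr ÷ 60 min/hr = 1333.333 mcg/min
1333.333 mcg/min ÷ 86.36364 kg = 15.4386 mcg/kg/min

15.4 mcg/kg/min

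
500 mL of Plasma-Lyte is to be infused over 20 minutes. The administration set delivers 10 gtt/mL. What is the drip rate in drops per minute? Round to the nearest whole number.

250 gtt/min

500 mL ÷ (20 min) = 25 mL/min
25 mL/min × 10 gtt/mL = 250 gtt/min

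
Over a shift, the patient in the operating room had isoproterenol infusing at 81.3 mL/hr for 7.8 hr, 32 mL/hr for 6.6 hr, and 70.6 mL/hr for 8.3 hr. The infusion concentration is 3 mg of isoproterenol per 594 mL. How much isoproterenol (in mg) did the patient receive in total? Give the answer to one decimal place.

7.2 mg

Concentration = 3 mg ÷ 594 mL = 0.005050505 mg/mL
Stage 1: 81.3 mL/hr × 7.8 hr = 634.14 mL → 634.14 mL × 0.005050505 mg/mL = 3.202727 mg
Stage 2: 32 mL/hr × 6.6 hr = 211.2 mL → 211.2 mL × 0.005050505 mg/mL = 1.066667 mg
Stage 3: 70.6 mL/hr × 8.3 hr = 585.98 mL → 585.98 mL × 0.005050505 mg/mL = 2.959495 mg
Total = 3.202727 + 1.066667 + 2.959495 = 7.228889 mg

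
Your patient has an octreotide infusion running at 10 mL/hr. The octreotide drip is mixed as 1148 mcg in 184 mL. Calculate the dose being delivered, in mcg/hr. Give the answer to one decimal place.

Concentration = 1148 mcg ÷ 184 mL = 6.23913 mcg/mL
Drug rate = 10 mL/hr × 6.23913 mcg/mL = 62.3913 mcg/hr

62.4 mcg/hr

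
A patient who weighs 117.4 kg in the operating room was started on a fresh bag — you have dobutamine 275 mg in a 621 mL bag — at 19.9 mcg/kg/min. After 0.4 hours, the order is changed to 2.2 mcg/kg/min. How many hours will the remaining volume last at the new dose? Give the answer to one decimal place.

14.1 hours

Initial rate:
Dose = 19.9 mcg/kg/min × 117.4 kg = 2336.26 mcg/min
2336.26 mcg/min × 60 min/hr = 140175.6 mcg/hr
Concentration = 275 mg ÷ 621 mL = 0.4428341 mg/mL = 442.8341 mcg/mL
Rate = 140175.6 mcg/hr ÷ 442.8341 mcg/mL = 316.542 mL/hr
Volume infused so far = 316.542 mL/hr × 0.4 hr = 126.6168 mL
Volume remaining = 621 − 126.6168 = 494.3832 mL
New rate:
Dose = 2.2 mcg/kg/min × 117.4 kg = 258.28 mcg/min
258.28 mcg/min × 60 min/hr = 15496.8 mcg/hr
Rate = 15496.8 mcg/hr ÷ 442.8341 mcg/mL = 34.99459 mL/hr
Time remaining = 494.3832 mL ÷ 34.99459 mL/hr = 14.12742 hr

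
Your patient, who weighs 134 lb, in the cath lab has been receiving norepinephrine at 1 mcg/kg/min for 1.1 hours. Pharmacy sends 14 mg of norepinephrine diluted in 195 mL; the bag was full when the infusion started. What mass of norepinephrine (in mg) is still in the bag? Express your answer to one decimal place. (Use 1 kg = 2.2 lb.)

Weight = 134 lb ÷ 2.2 lb/kg = 60.90909 kg
Dose = 1 mcg/kg/min × 60.90909 kg = 60.90909 mcg/min
60.90909 mcg/min × 60 min/hr = 3654.545 mcg/hr
Concentration = 14 mg ÷ 195 mL = 0.07179487 mg/mL = 71.79487 mcg/mL
Rate = 3654.545 mcg/hr ÷ 71.79487 mcg/mL = 50.9026 mL/hr
Volume infused = 50.9026 mL/hr × 1.1 hr = 55.99286 mL
Volume remaining = 195 − 55.99286 = 139.0071 mL
Drug remaining = 139.0071 mL × 71.79487 mcg/mL = 9980 mcg = 9.98 mg

10.0 mg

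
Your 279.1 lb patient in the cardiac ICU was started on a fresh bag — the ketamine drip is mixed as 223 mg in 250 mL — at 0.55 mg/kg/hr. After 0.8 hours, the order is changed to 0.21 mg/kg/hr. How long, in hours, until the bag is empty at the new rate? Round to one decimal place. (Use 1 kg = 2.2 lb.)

6.3 hours

Initial rate:
Weight = 279.1 lb ÷ 2.2 lb/kg = 126.8636 kg
Dose = 0.55 mg/kg/hr × 126.8636 kg = 69.775 mg/hr
Concentration = 223 mg ÷ 250 mL = 0.892 mg/mL
Rate = 69.775 mg/hr ÷ 0.892 mg/mL = 78.22309 mL/hr
Volume infused so far = 78.22309 mL/hr × 0.8 hr = 62.57848 mL
Volume remaining = 250 − 62.57848 = 187.4215 mL
New rate:
Dose = 0.21 mg/kg/hr × 126.8636 kg = 26.64136 mg/hr
Rate = 26.64136 mg/hr ÷ 0.892 mg/mL = 29.867 mL/hr
Time remaining = 187.4215 mL ÷ 29.867 mL/hr = 6.275204 hr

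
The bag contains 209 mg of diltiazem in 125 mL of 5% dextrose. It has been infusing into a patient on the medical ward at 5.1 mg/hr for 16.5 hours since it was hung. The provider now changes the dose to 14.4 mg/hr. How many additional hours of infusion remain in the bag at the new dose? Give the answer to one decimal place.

Initial rate:
Concentration = 209 mg ÷ 125 mL = 1.672 mg/mL
Rate = 5.1 mg/hr ÷ 1.672 mg/mL = 3.050239 mL/hr
Volume infused so far = 3.050239 mL/hr × 16.5 hr = 50.32895 mL
Volume remaining = 125 − 50.32895 = 74.67105 mL
New rate:
Rate = 14.4 mg/hr ÷ 1.672 mg/mL = 8.61244 mL/hr
Time remaining = 74.67105 mL ÷ 8.61244 mL/hr = 8.670139 hr

8.7 hours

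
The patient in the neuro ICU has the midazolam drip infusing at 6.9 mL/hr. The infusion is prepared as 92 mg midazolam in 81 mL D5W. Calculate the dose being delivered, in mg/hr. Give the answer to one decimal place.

7.8 mg/hr

Concentration = 92 mg ÷ 81 mL = 1.135802 mg/mL
Drug rate = 6.9 mL/hr × 1.135802 mg/mL = 7.837037 mg/hr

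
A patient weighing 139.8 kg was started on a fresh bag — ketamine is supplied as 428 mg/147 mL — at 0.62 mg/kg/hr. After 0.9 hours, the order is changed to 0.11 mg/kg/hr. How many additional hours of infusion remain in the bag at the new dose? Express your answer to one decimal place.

Initial rate:
Dose = 0.62 mg/kg/hr × 139.8 kg = 86.676 mg/hr
Concentration = 428 mg ÷ 147 mL = 2.911565 mg/mL
Rate = 86.676 mg/hr ÷ 2.911565 mg/mL = 29.76956 mL/hr
Volume infused so far = 29.76956 mL/hr × 0.9 hr = 26.7926 mL
Volume remaining = 147 − 26.7926 = 120.2074 mL
New rate:
Dose = 0.11 mg/kg/hr × 139.8 kg = 15.378 mg/hr
Rate = 15.378 mg/hr ÷ 2.911565 mg/mL = 5.281696 mL/hr
Time remaining = 120.2074 mL ÷ 5.281696 mL/hr = 22.75924 hr

22.8 hours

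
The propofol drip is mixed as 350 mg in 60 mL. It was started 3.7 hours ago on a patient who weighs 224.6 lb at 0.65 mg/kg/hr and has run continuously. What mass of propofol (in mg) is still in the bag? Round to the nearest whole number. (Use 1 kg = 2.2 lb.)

Weight = 224.6 lb ÷ 2.2 lb/kg = 102.0909 kg
Dose = 0.65 mg/kg/hr × 102.0909 kg = 66.35909 mg/hr
Concentration = 350 mg ÷ 60 mL = 5.833333 mg/mL
Rate = 66.35909 mg/hr ÷ 5.833333 mg/mL = 11.37584 mL/hr
Volume infused = 11.37584 mL/hr × 3.7 hr = 42.09062 mL
Volume remaining = 60 − 42.09062 = 17.90938 mL
Drug remaining = 17.90938 mL × 5.833333 mg/mL = 104.4714 mg

104 mg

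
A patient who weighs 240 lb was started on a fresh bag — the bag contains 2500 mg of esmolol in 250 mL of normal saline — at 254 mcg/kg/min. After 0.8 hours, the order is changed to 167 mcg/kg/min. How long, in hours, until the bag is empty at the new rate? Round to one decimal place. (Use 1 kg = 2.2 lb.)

Initial rate:
Weight = 240 lb ÷ 2.2 lb/kg = 109.0909 kg
Dose = 254 mcg/kg/min × 109.0909 kg = 27709.09 mcg/min
27709.09 mcg/min × 60 min/hr = 1662545 mcg/hr
Concentration = 2500 mg ÷ 250 mL = 10 mg/mL = 10000 mcg/mL
Rate = 1662545 mcg/hr ÷ 10000 mcg/mL = 166.2545 mL/hr
Volume infused so far = 166.2545 mL/hr × 0.8 hr = 133.0036 mL
Volume remaining = 250 − 133.0036 = 116.9964 mL
New rate:
Dose = 167 mcg/kg/min × 109.0909 kg = 18218.18 mcg/min
18218.18 mcg/min × 60 min/hr = 1093091 mcg/hr
Rate = 1093091 mcg/hr ÷ 10000 mcg/mL = 109.3091 mL/hr
Time remaining = 116.9964 mL ÷ 109.3091 mL/hr = 1.070326 hr

1.1 hours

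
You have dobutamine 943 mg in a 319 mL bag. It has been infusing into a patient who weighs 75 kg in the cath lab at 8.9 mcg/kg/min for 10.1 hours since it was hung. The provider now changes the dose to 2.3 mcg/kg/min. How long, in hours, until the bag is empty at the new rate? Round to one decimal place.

Initial rate:
Dose = 8.9 mcg/kg/min × 75 kg = 667.5 mcg/min
667.5 mcg/min × 60 min/hr = 40050 mcg/hr
Concentration = 943 mg ÷ 319 mL = 2.956113 mg/mL = 2956.113 mcg/mL
Rate = 40050 mcg/hr ÷ 2956.113 mcg/mL = 13.5482 mL/hr
Volume infused so far = 13.5482 mL/hr × 10.1 hr = 136.8368 mL
Volume remaining = 319 − 136.8368 = 182.1632 mL
New rate:
Dose = 2.3 mcg/kg/min × 75 kg = 172.5 mcg/min
172.5 mcg/min × 60 min/hr = 10350 mcg/hr
Rate = 10350 mcg/hr ÷ 2956.113 mcg/mL = 3.50122 mL/hr
Time remaining = 182.1632 mL ÷ 3.50122 mL/hr = 52.0285 hr

52.0 hours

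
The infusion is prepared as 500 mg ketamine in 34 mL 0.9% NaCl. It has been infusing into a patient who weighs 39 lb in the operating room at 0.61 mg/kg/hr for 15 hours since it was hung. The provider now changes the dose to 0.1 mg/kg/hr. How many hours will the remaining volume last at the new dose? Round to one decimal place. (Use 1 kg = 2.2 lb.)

Initial rate:
Weight = 39 lb ÷ 2.2 lb/kg = 17.72727 kg
Dose = 0.61 mg/kg/hr × 17.72727 kg = 10.81364 mg/hr
Concentration = 500 mg ÷ 34 mL = 14.70588 mg/mL
Rate = 10.81364 mg/hr ÷ 14.70588 mg/mL = 0.7353273 mL/hr
Volume infused so far = 0.7353273 mL/hr × 15 hr = 11.02991 mL
Volume remaining = 34 − 11.02991 = 22.97009 mL
New rate:
Dose = 0.1 mg/kg/hr × 17.72727 kg = 1.772727 mg/hr
Rate = 1.772727 mg/hr ÷ 14.70588 mg/mL = 0.1205455 mL/hr
Time remaining = 22.97009 mL ÷ 0.1205455 mL/hr = 190.5513 hr

190.6 hours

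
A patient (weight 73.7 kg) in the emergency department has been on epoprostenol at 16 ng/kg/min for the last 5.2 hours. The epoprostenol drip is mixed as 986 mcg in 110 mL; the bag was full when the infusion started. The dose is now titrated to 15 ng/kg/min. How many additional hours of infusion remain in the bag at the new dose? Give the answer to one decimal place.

Initial rate:
Dose = 16 ng/kg/min × 73.7 kg = 1179.2 ng/min
1179.2 ng/min × 60 min/hr = 70752 ng/hr
Concentration = 986 mcg ÷ 110 mL = 8.963636 mcg/mL = 8963.636 ng/mL
Rate = 70752 ng/hr ÷ 8963.636 ng/mL = 7.893225 mL/hr
Volume infused so far = 7.893225 mL/hr × 5.2 hr = 41.04477 mL
Volume remaining = 110 − 41.04477 = 68.95523 mL
New rate:
Dose = 15 ng/kg/min × 73.7 kg = 1105.5 ng/min
1105.5 ng/min × 60 min/hr = 66330 ng/hr
Rate = 66330 ng/hr ÷ 8963.636 ng/mL = 7.399899 mL/hr
Time remaining = 68.95523 mL ÷ 7.399899 mL/hr = 9.318402 hr

9.3 hours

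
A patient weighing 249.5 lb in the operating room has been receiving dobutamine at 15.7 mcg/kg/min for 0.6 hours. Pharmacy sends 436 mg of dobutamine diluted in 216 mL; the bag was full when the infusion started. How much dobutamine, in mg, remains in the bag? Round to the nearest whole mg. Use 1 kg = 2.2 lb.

372 mg

Weight = 249.5 lb ÷ 2.2 lb/kg = 113.4091 kg
Dose = 15.7 mcg/kg/min × 113.4091 kg = 1780.523 mcg/min
1780.523 mcg/min × 60 min/hr = 106831.4 mcg/hr
Concentration = 436 mg ÷ 216 mL = 2.018519 mg/mL = 2018.519 mcg/mL
Rate = 106831.4 mcg/hr ÷ 2018.519 mcg/mL = 52.92563 mL/hr
Volume infused = 52.92563 mL/hr × 0.6 hr = 31.75538 mL
Volume remaining = 216 − 31.75538 = 184.2446 mL
Drug remaining = 184.2446 mL × 2018.519 mcg/mL = 371901.2 mcg = 371.9012 mg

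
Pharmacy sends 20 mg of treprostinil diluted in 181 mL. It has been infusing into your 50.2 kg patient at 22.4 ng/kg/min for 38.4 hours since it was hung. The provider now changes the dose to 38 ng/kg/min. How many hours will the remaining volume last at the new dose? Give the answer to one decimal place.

152.1 hours

Initial rate:
Dose = 22.4 ng/kg/min × 50.2 kg = 1124.48 ng/min
1124.48 ng/min × 60 min/hr = 67468.8 ng/hr
Concentration = 20 mg ÷ 181 mL = 0.1104972 mg/mL = 110497.2 ng/mL
Rate = 67468.8 ng/hr ÷ 110497.2 ng/mL = 0.6105926 mL/hr
Volume infused so far = 0.6105926 mL/hr × 38.4 hr = 23.44676 mL
Volume remaining = 181 − 23.44676 = 157.5532 mL
New rate:
Dose = 38 ng/kg/min × 50.2 kg = 1907.6 ng/min
1907.6 ng/min × 60 min/hr = 114456 ng/hr
Rate = 114456 ng/hr ÷ 110497.2 ng/mL = 1.035827 mL/hr
Time remaining = 157.5532 mL ÷ 1.035827 mL/hr = 152.1038 hr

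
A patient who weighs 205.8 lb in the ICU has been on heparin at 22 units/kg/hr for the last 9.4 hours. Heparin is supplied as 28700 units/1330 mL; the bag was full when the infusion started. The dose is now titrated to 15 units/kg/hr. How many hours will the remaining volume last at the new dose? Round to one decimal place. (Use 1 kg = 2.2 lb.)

6.7 hours

Initial rate:
Weight = 205.8 lb ÷ 2.2 lb/kg = 93.54545 kg
Dose = 22 units/kg/hr × 93.54545 kg = 2058 units/hr
Concentration = 28700 units ÷ 1330 mL = 21.57895 units/mL
Rate = 2058 units/hr ÷ 21.57895 units/mL = 95.37073 mL/hr
Volume infused so far = 95.37073 mL/hr × 9.4 hr = 896.4849 mL
Volume remaining = 1330 − 896.4849 = 433.5151 mL
New rate:
Dose = 15 units/kg/hr × 93.54545 kg = 1403.182 units/hr
Rate = 1403.182 units/hr ÷ 21.57895 units/mL = 65.0255 mL/hr
Time remaining = 433.5151 mL ÷ 65.0255 mL/hr = 6.666848 hr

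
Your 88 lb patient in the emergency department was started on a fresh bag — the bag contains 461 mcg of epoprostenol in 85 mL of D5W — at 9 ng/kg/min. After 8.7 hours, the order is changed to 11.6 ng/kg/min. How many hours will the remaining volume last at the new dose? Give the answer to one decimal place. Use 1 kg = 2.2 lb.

Initial rate:
Weight = 88 lb ÷ 2.2 lb/kg = 40 kg
Dose = 9 ng/kg/min × 40 kg = 360 ng/min
360 ng/min × 60 min/hr = 21600 ng/hr
Concentration = 461 mcg ÷ 85 mL = 5.423529 mcg/mL = 5423.529 ng/mL
Rate = 21600 ng/hr ÷ 5423.529 ng/mL = 3.982646 mL/hr
Volume infused so far = 3.982646 mL/hr × 8.7 hr = 34.64902 mL
Volume remaining = 85 − 34.64902 = 50.35098 mL
New rate:
Dose = 11.6 ng/kg/min × 40 kg = 464 ng/min
464 ng/min × 60 min/hr = 27840 ng/hr
Rate = 27840 ng/hr ÷ 5423.529 ng/mL = 5.133189 mL/hr
Time remaining = 50.35098 mL ÷ 5.133189 mL/hr = 9.808908 hr

9.8 hours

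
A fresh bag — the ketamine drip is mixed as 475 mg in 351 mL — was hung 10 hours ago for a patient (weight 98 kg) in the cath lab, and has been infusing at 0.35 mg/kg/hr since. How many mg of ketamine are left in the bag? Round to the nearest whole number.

132 mg

Dose = 0.35 mg/kg/hr × 98 kg = 34.3 mg/hr
Concentration = 475 mg ÷ 351 mL = 1.353276 mg/mL
Rate = 34.3 mg/hr ÷ 1.353276 mg/mL = 25.34589 mL/hr
Volume infused = 25.34589 mL/hr × 10 hr = 253.4589 mL
Volume remaining = 351 − 253.4589 = 97.54105 mL
Drug remaining = 97.54105 mL × 1.353276 mg/mL = 132 mg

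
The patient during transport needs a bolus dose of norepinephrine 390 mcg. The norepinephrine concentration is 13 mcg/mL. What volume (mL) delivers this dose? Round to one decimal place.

30.0 mL

Volume = 390 mcg ÷ 13 mcg/mL = 30 mL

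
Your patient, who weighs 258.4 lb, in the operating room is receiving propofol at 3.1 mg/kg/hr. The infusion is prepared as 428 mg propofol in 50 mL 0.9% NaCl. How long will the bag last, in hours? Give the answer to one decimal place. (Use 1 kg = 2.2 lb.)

Weight = 258.4 lb ÷ 2.2 lb/kg = 117.4545 kg
Dose = 3.1 mg/kg/hr × 117.4545 kg = 364.1091 mg/hr
Concentration = 428 mg ÷ 50 mL = 8.56 mg/mL
Rate = 364.1091 mg/hr ÷ 8.56 mg/mL = 42.53611 mL/hr
Duration = 50 mL ÷ 42.53611 mL/hr = 1.175472 hr

1.2 hours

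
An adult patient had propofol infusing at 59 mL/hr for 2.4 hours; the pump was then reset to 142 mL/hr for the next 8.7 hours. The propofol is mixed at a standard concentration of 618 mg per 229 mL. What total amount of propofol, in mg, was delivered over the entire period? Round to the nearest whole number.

3716 mg

Concentration = 618 mg ÷ 229 mL = 2.69869 mg/mL
Stage 1: 59 mL/hr × 2.4 hr = 141.6 mL → 141.6 mL × 2.69869 mg/mL = 382.1345 mg
Stage 2: 142 mL/hr × 8.7 hr = 1235.4 mL → 1235.4 mL × 2.69869 mg/mL = 3333.962 mg
Total = 382.1345 + 3333.962 = 3716.096 mg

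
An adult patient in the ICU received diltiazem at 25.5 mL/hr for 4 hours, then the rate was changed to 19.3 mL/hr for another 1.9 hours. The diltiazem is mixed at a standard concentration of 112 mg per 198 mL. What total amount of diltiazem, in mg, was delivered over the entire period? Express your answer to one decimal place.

78.4 mg

Concentration = 112 mg ÷ 198 mL = 0.5656566 mg/mL
Stage 1: 25.5 mL/hr × 4 hr = 102 mL → 102 mL × 0.5656566 mg/mL = 57.69697 mg
Stage 2: 19.3 mL/hr × 1.9 hr = 36.67 mL → 36.67 mL × 0.5656566 mg/mL = 20.74263 mg
Total = 57.69697 + 20.74263 = 78.4396 mg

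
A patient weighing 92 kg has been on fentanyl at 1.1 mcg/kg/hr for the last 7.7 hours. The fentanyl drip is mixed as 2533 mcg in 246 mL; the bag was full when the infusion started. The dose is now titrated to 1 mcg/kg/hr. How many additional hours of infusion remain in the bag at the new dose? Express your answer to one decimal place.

19.1 hours

Initial rate:
Dose = 1.1 mcg/kg/hr × 92 kg = 101.2 mcg/hr
Concentration = 2533 mcg ÷ 246 mL = 10.29675 mcg/mL
Rate = 101.2 mcg/hr ÷ 10.29675 mcg/mL = 9.828346 mL/hr
Volume infused so far = 9.828346 mL/hr × 7.7 hr = 75.67826 mL
Volume remaining = 246 − 75.67826 = 170.3217 mL
New rate:
Dose = 1 mcg/kg/hr × 92 kg = 92 mcg/hr
Rate = 92 mcg/hr ÷ 10.29675 mcg/mL = 8.93486 mL/hr
Time remaining = 170.3217 mL ÷ 8.93486 mL/hr = 19.06261 hr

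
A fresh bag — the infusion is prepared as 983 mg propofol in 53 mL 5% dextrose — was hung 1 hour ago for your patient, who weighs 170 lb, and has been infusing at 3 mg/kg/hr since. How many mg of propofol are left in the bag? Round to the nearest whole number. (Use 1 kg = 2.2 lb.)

Weight = 170 lb ÷ 2.2 lb/kg = 77.27273 kg
Dose = 3 mg/kg/hr × 77.27273 kg = 231.8182 mg/hr
Concentration = 983 mg ÷ 53 mL = 18.54717 mg/mL
Rate = 231.8182 mg/hr ÷ 18.54717 mg/mL = 12.49884 mL/hr
Volume infused = 12.49884 mL/hr × 1 hr = 12.49884 mL
Volume remaining = 53 − 12.49884 = 40.50116 mL
Drug remaining = 40.50116 mL × 18.54717 mg/mL = 751.1818 mg

751 mg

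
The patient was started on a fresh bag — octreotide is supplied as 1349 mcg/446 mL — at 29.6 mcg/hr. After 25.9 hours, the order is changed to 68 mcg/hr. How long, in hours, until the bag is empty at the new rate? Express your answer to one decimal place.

8.6 hours

Initial rate:
Concentration = 1349 mcg ÷ 446 mL = 3.024664 mcg/mL
Rate = 29.6 mcg/hr ÷ 3.024664 mcg/mL = 9.786212 mL/hr
Volume infused so far = 9.786212 mL/hr × 25.9 hr = 253.4629 mL
Volume remaining = 446 − 253.4629 = 192.5371 mL
New rate:
Rate = 68 mcg/hr ÷ 3.024664 mcg/mL = 22.48184 mL/hr
Time remaining = 192.5371 mL ÷ 22.48184 mL/hr = 8.564118 hr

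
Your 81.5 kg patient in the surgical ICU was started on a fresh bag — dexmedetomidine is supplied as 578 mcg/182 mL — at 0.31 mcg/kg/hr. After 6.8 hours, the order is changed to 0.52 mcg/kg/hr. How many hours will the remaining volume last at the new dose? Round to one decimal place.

Initial rate:
Dose = 0.31 mcg/kg/hr × 81.5 kg = 25.265 mcg/hr
Concentration = 578 mcg ÷ 182 mL = 3.175824 mcg/mL
Rate = 25.265 mcg/hr ÷ 3.175824 mcg/mL = 7.955415 mL/hr
Volume infused so far = 7.955415 mL/hr × 6.8 hr = 54.09682 mL
Volume remaining = 182 − 54.09682 = 127.9032 mL
New rate:
Dose = 0.52 mcg/kg/hr × 81.5 kg = 42.38 mcg/hr
Rate = 42.38 mcg/hr ÷ 3.175824 mcg/mL = 13.34457 mL/hr
Time remaining = 127.9032 mL ÷ 13.34457 mL/hr = 9.584663 hr

9.6 hours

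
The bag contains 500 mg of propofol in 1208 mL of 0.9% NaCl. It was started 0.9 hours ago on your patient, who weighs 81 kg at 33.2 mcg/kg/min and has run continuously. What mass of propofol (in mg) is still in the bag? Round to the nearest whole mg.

Dose = 33.2 mcg/kg/min × 81 kg = 2689.2 mcg/min
2689.2 mcg/min × 60 min/hr = 161352 mcg/hr
Concentration = 500 mg ÷ 1208 mL = 0.4139073 mg/mL = 413.9073 mcg/mL
Rate = 161352 mcg/hr ÷ 413.9073 mcg/mL = 389.8264 mL/hr
Volume infused = 389.8264 mL/hr × 0.9 hr = 350.8438 mL
Volume remaining = 1208 − 350.8438 = 857.1562 mL
Drug remaining = 857.1562 mL × 413.9073 mcg/mL = 354783.2 mcg = 354.7832 mg

355 mg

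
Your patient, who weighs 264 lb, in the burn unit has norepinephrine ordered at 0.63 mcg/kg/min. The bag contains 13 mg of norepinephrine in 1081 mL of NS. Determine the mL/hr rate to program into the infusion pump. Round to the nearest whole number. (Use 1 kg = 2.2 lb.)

377 mL/hr

Weight = 264 lb ÷ 2.2 lb/kg = 120 kg
Dose = 0.63 mcg/kg/min × 120 kg = 75.6 mcg/min
75.6 mcg/min × 60 min/hr = 4536 mcg/hr
Concentration = 13 mg ÷ 1081 mL = 0.0120259 mg/mL = 12.0259 mcg/mL
Rate = 4536 mcg/hr ÷ 12.0259 mcg/mL = 377.1858 mL/hr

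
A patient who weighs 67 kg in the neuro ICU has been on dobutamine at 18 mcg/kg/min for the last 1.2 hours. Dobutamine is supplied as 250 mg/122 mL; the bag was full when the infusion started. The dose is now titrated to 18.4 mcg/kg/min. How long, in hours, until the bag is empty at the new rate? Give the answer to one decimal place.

2.2 hours

Initial rate:
Dose = 18 mcg/kg/min × 67 kg = 1206 mcg/min
1206 mcg/min × 60 min/hr = 72360 mcg/hr
Concentration = 250 mg ÷ 122 mL = 2.04918 mg/mL = 2049.18 mcg/mL
Rate = 72360 mcg/hr ÷ 2049.18 mcg/mL = 35.31168 mL/hr
Volume infused so far = 35.31168 mL/hr × 1.2 hr = 42.37402 mL
Volume remaining = 122 − 42.37402 = 79.62598 mL
New rate:
Dose = 18.4 mcg/kg/min × 67 kg = 1232.8 mcg/min
1232.8 mcg/min × 60 min/hr = 73968 mcg/hr
Rate = 73968 mcg/hr ÷ 2049.18 mcg/mL = 36.09638 mL/hr
Time remaining = 79.62598 mL ÷ 36.09638 mL/hr = 2.205927 hr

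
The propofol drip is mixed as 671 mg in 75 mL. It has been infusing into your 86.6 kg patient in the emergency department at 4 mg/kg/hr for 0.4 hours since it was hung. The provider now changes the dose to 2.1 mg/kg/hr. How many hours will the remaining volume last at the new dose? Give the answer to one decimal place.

Initial rate:
Dose = 4 mg/kg/hr × 86.6 kg = 346.4 mg/hr
Concentration = 671 mg ÷ 75 mL = 8.946667 mg/mL
Rate = 346.4 mg/hr ÷ 8.946667 mg/mL = 38.71833 mL/hr
Volume infused so far = 38.71833 mL/hr × 0.4 hr = 15.48733 mL
Volume remaining = 75 − 15.48733 = 59.51267 mL
New rate:
Dose = 2.1 mg/kg/hr × 86.6 kg = 181.86 mg/hr
Rate = 181.86 mg/hr ÷ 8.946667 mg/mL = 20.32712 mL/hr
Time remaining = 59.51267 mL ÷ 20.32712 mL/hr = 2.927747 hr

2.9 hours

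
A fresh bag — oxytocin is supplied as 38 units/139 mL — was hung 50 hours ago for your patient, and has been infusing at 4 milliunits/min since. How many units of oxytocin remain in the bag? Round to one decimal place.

4 milliunits/min × 60 min/hr = 240 milliunits/hr
Concentration = 38 units ÷ 139 mL = 0.2733813 units/mL = 273.3813 milliunits/mL
Rate = 240 milliunits/hr ÷ 273.3813 milliunits/mL = 0.8778947 mL/hr
Volume infused = 0.8778947 mL/hr × 50 hr = 43.89474 mL
Volume remaining = 139 − 43.89474 = 95.10526 mL
Drug remaining = 95.10526 mL × 273.3813 milliunits/mL = 26000 milliunits = 26 units

26.0 units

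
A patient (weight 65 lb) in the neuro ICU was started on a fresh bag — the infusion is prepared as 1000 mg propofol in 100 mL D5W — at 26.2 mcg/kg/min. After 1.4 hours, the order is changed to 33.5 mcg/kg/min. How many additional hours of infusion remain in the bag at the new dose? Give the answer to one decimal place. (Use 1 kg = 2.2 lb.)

15.7 hours

Initial rate:
Weight = 65 lb ÷ 2.2 lb/kg = 29.54545 kg
Dose = 26.2 mcg/kg/min × 29.54545 kg = 774.0909 mcg/min
774.0909 mcg/min × 60 min/hr = 46445.45 mcg/hr
Concentration = 1000 mg ÷ 100 mL = 10 mg/mL = 10000 mcg/mL
Rate = 46445.45 mcg/hr ÷ 10000 mcg/mL = 4.644545 mL/hr
Volume infused so far = 4.644545 mL/hr × 1.4 hr = 6.502364 mL
Volume remaining = 100 − 6.502364 = 93.49764 mL
New rate:
Dose = 33.5 mcg/kg/min × 29.54545 kg = 989.7727 mcg/min
989.7727 mcg/min × 60 min/hr = 59386.36 mcg/hr
Rate = 59386.36 mcg/hr ÷ 10000 mcg/mL = 5.938636 mL/hr
Time remaining = 93.49764 mL ÷ 5.938636 mL/hr = 15.74396 hr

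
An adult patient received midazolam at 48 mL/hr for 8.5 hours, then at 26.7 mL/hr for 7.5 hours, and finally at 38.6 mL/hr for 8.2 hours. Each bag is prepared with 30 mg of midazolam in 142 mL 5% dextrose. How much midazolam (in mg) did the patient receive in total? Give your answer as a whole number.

Concentration = 30 mg ÷ 142 mL = 0.2112676 mg/mL
Stage 1: 48 mL/hr × 8.5 hr = 408 mL → 408 mL × 0.2112676 mg/mL = 86.19718 mg
Stage 2: 26.7 mL/hr × 7.5 hr = 200.25 mL → 200.25 mL × 0.2112676 mg/mL = 42.30634 mg
Stage 3: 38.6 mL/hr × 8.2 hr = 316.52 mL → 316.52 mL × 0.2112676 mg/mL = 66.87042 mg
Total = 86.19718 + 42.30634 + 66.87042 = 195.3739 mg

195 mg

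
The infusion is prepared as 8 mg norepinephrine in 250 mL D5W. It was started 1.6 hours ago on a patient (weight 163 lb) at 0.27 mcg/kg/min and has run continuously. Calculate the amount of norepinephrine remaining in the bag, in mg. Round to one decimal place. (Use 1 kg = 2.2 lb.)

Weight = 163 lb ÷ 2.2 lb/kg = 74.09091 kg
Dose = 0.27 mcg/kg/min × 74.09091 kg = 20.00455 mcg/min
20.00455 mcg/min × 60 min/hr = 1200.273 mcg/hr
Concentration = 8 mg ÷ 250 mL = 0.032 mg/mL = 32 mcg/mL
Rate = 1200.273 mcg/hr ÷ 32 mcg/mL = 37.50852 mL/hr
Volume infused = 37.50852 mL/hr × 1.6 hr = 60.01364 mL
Volume remaining = 250 − 60.01364 = 189.9864 mL
Drug remaining = 189.9864 mL × 32 mcg/mL = 6079.564 mcg = 6.079564 mg

6.1 mg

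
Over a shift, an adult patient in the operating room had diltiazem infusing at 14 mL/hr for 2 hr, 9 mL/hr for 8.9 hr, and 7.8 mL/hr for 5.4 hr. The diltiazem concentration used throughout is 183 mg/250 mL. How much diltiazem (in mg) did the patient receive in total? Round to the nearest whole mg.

Concentration = 183 mg ÷ 250 mL = 0.732 mg/mL
Stage 1: 14 mL/hr × 2 hr = 28 mL → 28 mL × 0.732 mg/mL = 20.496 mg
Stage 2: 9 mL/hr × 8.9 hr = 80.1 mL → 80.1 mL × 0.732 mg/mL = 58.6332 mg
Stage 3: 7.8 mL/hr × 5.4 hr = 42.12 mL → 42.12 mL × 0.732 mg/mL = 30.83184 mg
Total = 20.496 + 58.6332 + 30.83184 = 109.961 mg

110 mg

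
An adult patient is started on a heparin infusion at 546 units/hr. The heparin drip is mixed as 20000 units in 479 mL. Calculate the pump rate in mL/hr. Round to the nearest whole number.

Concentration = 20000 units ÷ 479 mL = 41.75365 units/mL
Rate = 546 units/hr ÷ 41.75365 units/mL = 13.0767 mL/hr

13 mL/hr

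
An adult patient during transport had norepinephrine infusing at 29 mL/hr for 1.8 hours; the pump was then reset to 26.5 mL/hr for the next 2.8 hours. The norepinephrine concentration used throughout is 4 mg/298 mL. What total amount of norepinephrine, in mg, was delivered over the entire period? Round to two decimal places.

1.70 mg

Concentration = 4 mg ÷ 298 mL = 0.01342282 mg/mL
Stage 1: 29 mL/hr × 1.8 hr = 52.2 mL → 52.2 mL × 0.01342282 mg/mL = 0.7006711 mg
Stage 2: 26.5 mL/hr × 2.8 hr = 74.2 mL → 74.2 mL × 0.01342282 mg/mL = 0.9959732 mg
Total = 0.7006711 + 0.9959732 = 1.696644 mg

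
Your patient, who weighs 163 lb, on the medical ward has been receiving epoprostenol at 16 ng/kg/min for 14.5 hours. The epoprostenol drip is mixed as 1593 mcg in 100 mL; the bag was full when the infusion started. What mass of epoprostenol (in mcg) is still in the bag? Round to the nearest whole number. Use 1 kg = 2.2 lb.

Weight = 163 lb ÷ 2.2 lb/kg = 74.09091 kg
Dose = 16 ng/kg/min × 74.09091 kg = 1185.455 ng/min
1185.455 ng/min × 60 min/hr = 71127.27 ng/hr
Concentration = 1593 mcg ÷ 100 mL = 15.93 mcg/mL = 15930 ng/mL
Rate = 71127.27 ng/hr ÷ 15930 ng/mL = 4.464989 mL/hr
Volume infused = 4.464989 mL/hr × 14.5 hr = 64.74234 mL
Volume remaining = 100 − 64.74234 = 35.25766 mL
Drug remaining = 35.25766 mL × 15930 ng/mL = 561654.5 ng = 561.6545 mcg

562 mcg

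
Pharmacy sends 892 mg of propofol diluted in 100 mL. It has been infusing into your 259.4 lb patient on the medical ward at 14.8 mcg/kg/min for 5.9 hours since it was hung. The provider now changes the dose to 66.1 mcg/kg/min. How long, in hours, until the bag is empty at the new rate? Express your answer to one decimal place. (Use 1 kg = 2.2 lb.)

Initial rate:
Weight = 259.4 lb ÷ 2.2 lb/kg = 117.9091 kg
Dose = 14.8 mcg/kg/min × 117.9091 kg = 1745.055 mcg/min
1745.055 mcg/min × 60 min/hr = 104703.3 mcg/hr
Concentration = 892 mg ÷ 100 mL = 8.92 mg/mL = 8920 mcg/mL
Rate = 104703.3 mcg/hr ÷ 8920 mcg/mL = 11.73804 mL/hr
Volume infused so far = 11.73804 mL/hr × 5.9 hr = 69.25441 mL
Volume remaining = 100 − 69.25441 = 30.74559 mL
New rate:
Dose = 66.1 mcg/kg/min × 117.9091 kg = 7793.791 mcg/min
7793.791 mcg/min × 60 min/hr = 467627.5 mcg/hr
Rate = 467627.5 mcg/hr ÷ 8920 mcg/mL = 52.4246 mL/hr
Time remaining = 30.74559 mL ÷ 52.4246 mL/hr = 0.5864726 hr

0.6 hours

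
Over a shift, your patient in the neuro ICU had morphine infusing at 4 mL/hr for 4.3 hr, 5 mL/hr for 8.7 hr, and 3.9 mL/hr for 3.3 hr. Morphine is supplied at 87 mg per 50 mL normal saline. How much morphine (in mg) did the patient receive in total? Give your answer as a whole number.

Concentration = 87 mg ÷ 50 mL = 1.74 mg/mL
Stage 1: 4 mL/hr × 4.3 hr = 17.2 mL → 17.2 mL × 1.74 mg/mL = 29.928 mg
Stage 2: 5 mL/hr × 8.7 hr = 43.5 mL → 43.5 mL × 1.74 mg/mL = 75.69 mg
Stage 3: 3.9 mL/hr × 3.3 hr = 12.87 mL → 12.87 mL × 1.74 mg/mL = 22.3938 mg
Total = 29.928 + 75.69 + 22.3938 = 128.0118 mg

128 mg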